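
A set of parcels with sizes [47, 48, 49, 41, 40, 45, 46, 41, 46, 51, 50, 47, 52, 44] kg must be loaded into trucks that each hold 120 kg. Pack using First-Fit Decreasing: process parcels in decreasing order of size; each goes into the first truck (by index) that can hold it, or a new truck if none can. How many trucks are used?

Sorted descending: 52, 51, 50, 49, 48, 47, 47, 46, 46, 45, 44, 41, 41, 40.
Put 52 kg in truck 1; 68 kg remain.
Put 51 kg in truck 1; 17 kg remain.
Put 50 kg in truck 2; 70 kg remain.
Put 49 kg in truck 2; 21 kg remain.
Put 48 kg in truck 3; 72 kg remain.
Put 47 kg in truck 3; 25 kg remain.
Put 47 kg in truck 4; 73 kg remain.
Put 46 kg in truck 4; 27 kg remain.
Put 46 kg in truck 5; 74 kg remain.
Put 45 kg in truck 5; 29 kg remain.
Put 44 kg in truck 6; 76 kg remain.
Put 41 kg in truck 6; 35 kg remain.
Put 41 kg in truck 7; 79 kg remain.
Put 40 kg in truck 7; 39 kg remain.

7 trucks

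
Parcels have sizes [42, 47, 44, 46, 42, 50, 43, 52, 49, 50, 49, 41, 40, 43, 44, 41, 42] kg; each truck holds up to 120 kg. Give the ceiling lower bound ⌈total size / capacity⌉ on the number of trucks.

Total size = 42 + 47 + 44 + 46 + 42 + 50 + 43 + 52 + 49 + 50 + 49 + 41 + 40 + 43 + 44 + 41 + 42 = 765 kg.
⌈765 / 120⌉ = 7.

7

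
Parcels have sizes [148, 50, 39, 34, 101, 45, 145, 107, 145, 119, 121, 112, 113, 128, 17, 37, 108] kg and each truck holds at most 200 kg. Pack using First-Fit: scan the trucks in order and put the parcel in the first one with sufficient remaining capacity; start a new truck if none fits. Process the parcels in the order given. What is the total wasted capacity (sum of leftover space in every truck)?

631

148 kg → truck 1 (remaining 52 kg)
50 kg → truck 1 (remaining 2 kg)
39 kg → truck 2 (remaining 161 kg)
34 kg → truck 2 (remaining 127 kg)
101 kg → truck 2 (remaining 26 kg)
45 kg → truck 3 (remaining 155 kg)
145 kg → truck 3 (remaining 10 kg)
107 kg → truck 4 (remaining 93 kg)
145 kg → truck 5 (remaining 55 kg)
119 kg → truck 6 (remaining 81 kg)
121 kg → truck 7 (remaining 79 kg)
112 kg → truck 8 (remaining 88 kg)
113 kg → truck 9 (remaining 87 kg)
128 kg → truck 10 (remaining 72 kg)
17 kg → truck 2 (remaining 9 kg)
37 kg → truck 4 (remaining 56 kg)
108 kg → truck 11 (remaining 92 kg)
11 trucks × 200 kg = 2200 kg; used 1569 kg; unused 631 kg.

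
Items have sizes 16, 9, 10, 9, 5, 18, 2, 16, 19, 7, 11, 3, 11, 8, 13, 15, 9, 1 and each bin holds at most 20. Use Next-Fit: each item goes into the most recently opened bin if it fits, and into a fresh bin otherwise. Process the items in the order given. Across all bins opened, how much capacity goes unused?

58

Put 16 in bin 1; 4 remain.
Put 9 in bin 2; 11 remain.
Put 10 in bin 2; 1 remain.
Put 9 in bin 3; 11 remain.
Put 5 in bin 3; 6 remain.
Put 18 in bin 4; 2 remain.
Put 2 in bin 4; 0 remain.
Put 16 in bin 5; 4 remain.
Put 19 in bin 6; 1 remain.
Put 7 in bin 7; 13 remain.
Put 11 in bin 7; 2 remain.
Put 3 in bin 8; 17 remain.
Put 11 in bin 8; 6 remain.
Put 8 in bin 9; 12 remain.
Put 13 in bin 10; 7 remain.
Put 15 in bin 11; 5 remain.
Put 9 in bin 12; 11 remain.
Put 1 in bin 12; 10 remain.
12 bins × 20 = 240; used 182; unused 58.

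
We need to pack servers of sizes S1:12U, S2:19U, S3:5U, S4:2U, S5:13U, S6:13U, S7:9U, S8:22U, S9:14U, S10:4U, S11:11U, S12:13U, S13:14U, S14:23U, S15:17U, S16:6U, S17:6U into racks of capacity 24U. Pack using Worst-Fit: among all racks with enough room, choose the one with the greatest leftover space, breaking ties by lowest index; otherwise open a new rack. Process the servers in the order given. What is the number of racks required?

10

S1 (12U) → rack 1 (remaining 12U)
S2 (19U) → rack 2 (remaining 5U)
S3 (5U) → rack 1 (remaining 7U)
S4 (2U) → rack 1 (remaining 5U)
S5 (13U) → rack 3 (remaining 11U)
S6 (13U) → rack 4 (remaining 11U)
S7 (9U) → rack 3 (remaining 2U)
S8 (22U) → rack 5 (remaining 2U)
S9 (14U) → rack 6 (remaining 10U)
S10 (4U) → rack 4 (remaining 7U)
S11 (11U) → rack 7 (remaining 13U)
S12 (13U) → rack 7 (remaining 0U)
S13 (14U) → rack 8 (remaining 10U)
S14 (23U) → rack 9 (remaining 1U)
S15 (17U) → rack 10 (remaining 7U)
S16 (6U) → rack 6 (remaining 4U)
S17 (6U) → rack 8 (remaining 4U)
Final racks: [12,5,2] [19] [13,9] [13,4] [22] [14,6] [11,13] [14,6] [23] [17].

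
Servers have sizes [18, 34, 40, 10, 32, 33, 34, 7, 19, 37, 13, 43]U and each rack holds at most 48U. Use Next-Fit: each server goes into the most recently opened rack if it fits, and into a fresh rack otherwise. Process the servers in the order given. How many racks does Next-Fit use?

rack 1: place 18U, 30U left
rack 2: place 34U, 14U left
rack 3: place 40U, 8U left
rack 4: place 10U, 38U left
rack 4: place 32U, 6U left
rack 5: place 33U, 15U left
rack 6: place 34U, 14U left
rack 6: place 7U, 7U left
rack 7: place 19U, 29U left
rack 8: place 37U, 11U left
rack 9: place 13U, 35U left
rack 10: place 43U, 5U left
Final racks: [18] [34] [40] [10,32] [33] [34,7] [19] [37] [13] [43].

10 racks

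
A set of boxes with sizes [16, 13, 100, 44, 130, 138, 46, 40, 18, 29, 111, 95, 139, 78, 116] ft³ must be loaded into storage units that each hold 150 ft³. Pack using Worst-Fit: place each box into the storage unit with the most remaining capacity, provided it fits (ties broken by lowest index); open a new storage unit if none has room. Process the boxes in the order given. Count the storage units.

16 ft³ → storage unit 1 (remaining 134 ft³)
13 ft³ → storage unit 1 (remaining 121 ft³)
100 ft³ → storage unit 1 (remaining 21 ft³)
44 ft³ → storage unit 2 (remaining 106 ft³)
130 ft³ → storage unit 3 (remaining 20 ft³)
138 ft³ → storage unit 4 (remaining 12 ft³)
46 ft³ → storage unit 2 (remaining 60 ft³)
40 ft³ → storage unit 2 (remaining 20 ft³)
18 ft³ → storage unit 1 (remaining 3 ft³)
29 ft³ → storage unit 5 (remaining 121 ft³)
111 ft³ → storage unit 5 (remaining 10 ft³)
95 ft³ → storage unit 6 (remaining 55 ft³)
139 ft³ → storage unit 7 (remaining 11 ft³)
78 ft³ → storage unit 8 (remaining 72 ft³)
116 ft³ → storage unit 9 (remaining 34 ft³)
Final storage units: [16,13,100,18] [44,46,40] [130] [138] [29,111] [95] [139] [78] [116].

9 storage units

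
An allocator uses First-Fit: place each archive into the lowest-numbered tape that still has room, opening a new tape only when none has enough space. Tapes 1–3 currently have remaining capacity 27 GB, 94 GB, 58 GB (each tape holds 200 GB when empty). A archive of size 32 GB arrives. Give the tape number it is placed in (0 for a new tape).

2

Tapes with room: tape 2 (94 GB), tape 3 (58 GB).
The first with room is tape 2.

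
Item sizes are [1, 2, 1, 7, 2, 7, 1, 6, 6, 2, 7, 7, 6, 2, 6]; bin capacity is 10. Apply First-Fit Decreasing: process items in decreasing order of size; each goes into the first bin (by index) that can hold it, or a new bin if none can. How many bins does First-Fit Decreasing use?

8

Sorted descending: 7, 7, 7, 7, 6, 6, 6, 6, 2, 2, 2, 2, 1, 1, 1.
7 → bin 1 (remaining 3)
7 → bin 2 (remaining 3)
7 → bin 3 (remaining 3)
7 → bin 4 (remaining 3)
6 → bin 5 (remaining 4)
6 → bin 6 (remaining 4)
6 → bin 7 (remaining 4)
6 → bin 8 (remaining 4)
2 → bin 1 (remaining 1)
2 → bin 2 (remaining 1)
2 → bin 3 (remaining 1)
2 → bin 4 (remaining 1)
1 → bin 1 (remaining 0)
1 → bin 2 (remaining 0)
1 → bin 3 (remaining 0)
Final bins: [7,2,1] [7,2,1] [7,2,1] [7,2] [6] [6] [6] [6].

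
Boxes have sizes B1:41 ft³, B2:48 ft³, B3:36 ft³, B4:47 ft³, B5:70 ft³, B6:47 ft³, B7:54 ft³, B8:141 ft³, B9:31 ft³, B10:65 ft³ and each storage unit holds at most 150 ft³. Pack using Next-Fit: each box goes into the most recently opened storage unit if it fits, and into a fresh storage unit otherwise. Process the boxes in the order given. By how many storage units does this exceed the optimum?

Next-Fit: [41,48,36] [47,70] [47,54] [141] [31,65] → 5 storage units.
Total size 580 ft³; any packing needs at least ⌈580/150⌉ = 4 storage units.
An optimal packing achieves that bound: [141] [70,41,36] [65,54,31] [48,47,47] → 4 storage units.
Excess: 5 − 4 = 1.

1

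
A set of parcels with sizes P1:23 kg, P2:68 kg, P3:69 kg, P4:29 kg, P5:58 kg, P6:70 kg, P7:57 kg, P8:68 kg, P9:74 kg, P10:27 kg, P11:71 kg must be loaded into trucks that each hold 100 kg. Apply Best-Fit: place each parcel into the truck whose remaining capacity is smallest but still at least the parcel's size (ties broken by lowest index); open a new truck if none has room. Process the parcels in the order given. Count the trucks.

8

Put P1 (23 kg) in truck 1; 77 kg remain.
Put P2 (68 kg) in truck 1; 9 kg remain.
Put P3 (69 kg) in truck 2; 31 kg remain.
Put P4 (29 kg) in truck 2; 2 kg remain.
Put P5 (58 kg) in truck 3; 42 kg remain.
Put P6 (70 kg) in truck 4; 30 kg remain.
Put P7 (57 kg) in truck 5; 43 kg remain.
Put P8 (68 kg) in truck 6; 32 kg remain.
Put P9 (74 kg) in truck 7; 26 kg remain.
Put P10 (27 kg) in truck 4; 3 kg remain.
Put P11 (71 kg) in truck 8; 29 kg remain.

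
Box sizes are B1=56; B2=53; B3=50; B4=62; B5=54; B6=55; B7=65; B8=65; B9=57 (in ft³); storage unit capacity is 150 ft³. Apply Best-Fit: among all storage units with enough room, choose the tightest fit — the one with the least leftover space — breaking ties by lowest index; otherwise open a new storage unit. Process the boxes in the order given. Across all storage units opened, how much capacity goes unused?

Put B1 (56 ft³) in storage unit 1; 94 ft³ remain.
Put B2 (53 ft³) in storage unit 1; 41 ft³ remain.
Put B3 (50 ft³) in storage unit 2; 100 ft³ remain.
Put B4 (62 ft³) in storage unit 2; 38 ft³ remain.
Put B5 (54 ft³) in storage unit 3; 96 ft³ remain.
Put B6 (55 ft³) in storage unit 3; 41 ft³ remain.
Put B7 (65 ft³) in storage unit 4; 85 ft³ remain.
Put B8 (65 ft³) in storage unit 4; 20 ft³ remain.
Put B9 (57 ft³) in storage unit 5; 93 ft³ remain.
5 storage units × 150 ft³ = 750 ft³; used 517 ft³; unused 233 ft³.

233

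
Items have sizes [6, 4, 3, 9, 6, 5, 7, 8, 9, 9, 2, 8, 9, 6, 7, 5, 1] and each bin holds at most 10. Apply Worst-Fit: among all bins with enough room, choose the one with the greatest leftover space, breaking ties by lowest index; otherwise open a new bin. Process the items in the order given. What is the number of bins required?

13

bin 1: place 6, 4 left
bin 1: place 4, 0 left
bin 2: place 3, 7 left
bin 3: place 9, 1 left
bin 2: place 6, 1 left
bin 4: place 5, 5 left
bin 5: place 7, 3 left
bin 6: place 8, 2 left
bin 7: place 9, 1 left
bin 8: place 9, 1 left
bin 4: place 2, 3 left
bin 9: place 8, 2 left
bin 10: place 9, 1 left
bin 11: place 6, 4 left
bin 12: place 7, 3 left
bin 13: place 5, 5 left
bin 13: place 1, 4 left
Final bins: [6,4] [3,6] [9] [5,2] [7] [8] [9] [9] [8] [9] [6] [7] [5,1].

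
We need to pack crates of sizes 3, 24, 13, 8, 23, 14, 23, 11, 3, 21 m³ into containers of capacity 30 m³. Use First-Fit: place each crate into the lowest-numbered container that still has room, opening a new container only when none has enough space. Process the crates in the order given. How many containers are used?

6

3 m³ → container 1 (remaining 27 m³)
24 m³ → container 1 (remaining 3 m³)
13 m³ → container 2 (remaining 17 m³)
8 m³ → container 2 (remaining 9 m³)
23 m³ → container 3 (remaining 7 m³)
14 m³ → container 4 (remaining 16 m³)
23 m³ → container 5 (remaining 7 m³)
11 m³ → container 4 (remaining 5 m³)
3 m³ → container 1 (remaining 0 m³)
21 m³ → container 6 (remaining 9 m³)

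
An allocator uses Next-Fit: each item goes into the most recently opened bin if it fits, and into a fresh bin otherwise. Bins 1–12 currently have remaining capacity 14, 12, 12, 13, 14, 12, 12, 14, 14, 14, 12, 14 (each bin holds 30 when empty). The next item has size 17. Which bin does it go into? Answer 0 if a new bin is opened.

0

Next-Fit only looks at bin 12, which has 14 free.
17 does not fit, so a new bin is opened.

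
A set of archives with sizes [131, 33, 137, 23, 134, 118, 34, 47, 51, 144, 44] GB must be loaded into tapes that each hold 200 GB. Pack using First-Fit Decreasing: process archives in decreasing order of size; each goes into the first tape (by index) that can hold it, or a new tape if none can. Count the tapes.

Sorted descending: 144, 137, 134, 131, 118, 51, 47, 44, 34, 33, 23.
Put 144 GB in tape 1; 56 GB remain.
Put 137 GB in tape 2; 63 GB remain.
Put 134 GB in tape 3; 66 GB remain.
Put 131 GB in tape 4; 69 GB remain.
Put 118 GB in tape 5; 82 GB remain.
Put 51 GB in tape 1; 5 GB remain.
Put 47 GB in tape 2; 16 GB remain.
Put 44 GB in tape 3; 22 GB remain.
Put 34 GB in tape 4; 35 GB remain.
Put 33 GB in tape 4; 2 GB remain.
Put 23 GB in tape 5; 59 GB remain.

5 tapes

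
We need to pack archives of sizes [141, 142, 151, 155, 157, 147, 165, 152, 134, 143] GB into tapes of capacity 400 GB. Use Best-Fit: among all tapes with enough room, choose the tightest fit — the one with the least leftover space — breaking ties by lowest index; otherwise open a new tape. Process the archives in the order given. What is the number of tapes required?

5

tape 1: place 141 GB, 259 GB left
tape 1: place 142 GB, 117 GB left
tape 2: place 151 GB, 249 GB left
tape 2: place 155 GB, 94 GB left
tape 3: place 157 GB, 243 GB left
tape 3: place 147 GB, 96 GB left
tape 4: place 165 GB, 235 GB left
tape 4: place 152 GB, 83 GB left
tape 5: place 134 GB, 266 GB left
tape 5: place 143 GB, 123 GB left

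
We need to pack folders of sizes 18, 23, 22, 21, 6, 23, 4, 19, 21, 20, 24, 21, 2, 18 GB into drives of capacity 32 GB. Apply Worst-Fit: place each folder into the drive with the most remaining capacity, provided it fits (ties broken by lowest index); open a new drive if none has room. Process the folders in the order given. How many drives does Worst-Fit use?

Put 18 GB in drive 1; 14 GB remain.
Put 23 GB in drive 2; 9 GB remain.
Put 22 GB in drive 3; 10 GB remain.
Put 21 GB in drive 4; 11 GB remain.
Put 6 GB in drive 1; 8 GB remain.
Put 23 GB in drive 5; 9 GB remain.
Put 4 GB in drive 4; 7 GB remain.
Put 19 GB in drive 6; 13 GB remain.
Put 21 GB in drive 7; 11 GB remain.
Put 20 GB in drive 8; 12 GB remain.
Put 24 GB in drive 9; 8 GB remain.
Put 21 GB in drive 10; 11 GB remain.
Put 2 GB in drive 6; 11 GB remain.
Put 18 GB in drive 11; 14 GB remain.
Final drives: [18,6] [23] [22] [21,4] [23] [19,2] [21] [20] [24] [21] [18].

11 drives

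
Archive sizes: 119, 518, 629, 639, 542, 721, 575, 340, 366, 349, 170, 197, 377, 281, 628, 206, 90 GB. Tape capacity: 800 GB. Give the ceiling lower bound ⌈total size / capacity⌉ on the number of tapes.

Total size = 119 + 518 + 629 + 639 + 542 + 721 + 575 + 340 + 366 + 349 + 170 + 197 + 377 + 281 + 628 + 206 + 90 = 6747 GB.
⌈6747 / 800⌉ = 9.

9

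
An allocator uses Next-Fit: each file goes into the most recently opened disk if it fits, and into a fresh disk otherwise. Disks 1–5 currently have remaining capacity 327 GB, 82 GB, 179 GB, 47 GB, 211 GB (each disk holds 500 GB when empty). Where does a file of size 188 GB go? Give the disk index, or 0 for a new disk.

Next-Fit only looks at disk 5, which has 211 GB free.
188 GB fits there.

5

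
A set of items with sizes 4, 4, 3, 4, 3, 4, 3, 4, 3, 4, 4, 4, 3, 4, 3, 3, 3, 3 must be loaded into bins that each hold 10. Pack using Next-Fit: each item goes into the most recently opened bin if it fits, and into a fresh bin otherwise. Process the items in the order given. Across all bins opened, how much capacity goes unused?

Put 4 in bin 1; 6 remain.
Put 4 in bin 1; 2 remain.
Put 3 in bin 2; 7 remain.
Put 4 in bin 2; 3 remain.
Put 3 in bin 2; 0 remain.
Put 4 in bin 3; 6 remain.
Put 3 in bin 3; 3 remain.
Put 4 in bin 4; 6 remain.
Put 3 in bin 4; 3 remain.
Put 4 in bin 5; 6 remain.
Put 4 in bin 5; 2 remain.
Put 4 in bin 6; 6 remain.
Put 3 in bin 6; 3 remain.
Put 4 in bin 7; 6 remain.
Put 3 in bin 7; 3 remain.
Put 3 in bin 7; 0 remain.
Put 3 in bin 8; 7 remain.
Put 3 in bin 8; 4 remain.
8 bins × 10 = 80; used 63; unused 17.

17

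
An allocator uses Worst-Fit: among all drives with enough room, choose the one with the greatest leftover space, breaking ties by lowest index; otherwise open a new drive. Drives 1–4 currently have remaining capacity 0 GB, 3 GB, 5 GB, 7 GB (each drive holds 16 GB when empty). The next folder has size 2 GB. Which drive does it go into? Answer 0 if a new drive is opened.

Drives with room: drive 2 (3 GB), drive 3 (5 GB), drive 4 (7 GB).
Most room is drive 4 with 7 GB free.

4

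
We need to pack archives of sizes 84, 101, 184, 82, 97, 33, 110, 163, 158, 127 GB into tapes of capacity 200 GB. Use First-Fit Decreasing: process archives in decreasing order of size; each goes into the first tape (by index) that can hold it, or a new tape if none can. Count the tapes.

7

Sorted descending: 184, 163, 158, 127, 110, 101, 97, 84, 82, 33.
Put 184 GB in tape 1; 16 GB remain.
Put 163 GB in tape 2; 37 GB remain.
Put 158 GB in tape 3; 42 GB remain.
Put 127 GB in tape 4; 73 GB remain.
Put 110 GB in tape 5; 90 GB remain.
Put 101 GB in tape 6; 99 GB remain.
Put 97 GB in tape 6; 2 GB remain.
Put 84 GB in tape 5; 6 GB remain.
Put 82 GB in tape 7; 118 GB remain.
Put 33 GB in tape 2; 4 GB remain.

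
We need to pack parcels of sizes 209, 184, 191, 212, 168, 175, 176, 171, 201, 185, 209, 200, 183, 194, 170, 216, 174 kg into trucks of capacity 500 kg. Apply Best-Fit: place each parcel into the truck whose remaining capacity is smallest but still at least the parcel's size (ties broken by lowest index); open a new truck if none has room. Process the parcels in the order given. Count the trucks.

209 kg → truck 1 (remaining 291 kg)
184 kg → truck 1 (remaining 107 kg)
191 kg → truck 2 (remaining 309 kg)
212 kg → truck 2 (remaining 97 kg)
168 kg → truck 3 (remaining 332 kg)
175 kg → truck 3 (remaining 157 kg)
176 kg → truck 4 (remaining 324 kg)
171 kg → truck 4 (remaining 153 kg)
201 kg → truck 5 (remaining 299 kg)
185 kg → truck 5 (remaining 114 kg)
209 kg → truck 6 (remaining 291 kg)
200 kg → truck 6 (remaining 91 kg)
183 kg → truck 7 (remaining 317 kg)
194 kg → truck 7 (remaining 123 kg)
170 kg → truck 8 (remaining 330 kg)
216 kg → truck 8 (remaining 114 kg)
174 kg → truck 9 (remaining 326 kg)

9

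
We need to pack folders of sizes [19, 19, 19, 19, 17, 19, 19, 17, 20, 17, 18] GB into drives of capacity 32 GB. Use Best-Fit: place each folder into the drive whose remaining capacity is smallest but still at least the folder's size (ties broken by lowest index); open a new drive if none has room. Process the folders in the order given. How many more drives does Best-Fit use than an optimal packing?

0

Best-Fit: [19] [19] [19] [19] [17] [19] [19] [17] [20] [17] [18] → 11 drives.
11 folders exceed 16 GB (half the capacity), and no two of those can share a drive, so at least 11 drives are needed.
So 11 is already optimal.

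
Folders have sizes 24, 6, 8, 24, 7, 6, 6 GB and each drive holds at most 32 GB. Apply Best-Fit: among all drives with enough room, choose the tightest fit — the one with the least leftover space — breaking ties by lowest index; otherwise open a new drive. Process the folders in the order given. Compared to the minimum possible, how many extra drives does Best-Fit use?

Best-Fit: [24,6] [8,24] [7,6,6] → 3 drives.
Total size 81 GB; any packing needs at least ⌈81/32⌉ = 3 drives.
So 3 is already optimal.

0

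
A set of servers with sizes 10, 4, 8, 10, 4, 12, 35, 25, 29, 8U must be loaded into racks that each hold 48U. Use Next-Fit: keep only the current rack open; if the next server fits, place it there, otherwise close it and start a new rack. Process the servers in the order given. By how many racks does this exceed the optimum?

Next-Fit: [10,4,8,10,4,12] [35] [25] [29,8] → 4 racks.
Total size 145U; any packing needs at least ⌈145/48⌉ = 4 racks.
So 4 is already optimal.

0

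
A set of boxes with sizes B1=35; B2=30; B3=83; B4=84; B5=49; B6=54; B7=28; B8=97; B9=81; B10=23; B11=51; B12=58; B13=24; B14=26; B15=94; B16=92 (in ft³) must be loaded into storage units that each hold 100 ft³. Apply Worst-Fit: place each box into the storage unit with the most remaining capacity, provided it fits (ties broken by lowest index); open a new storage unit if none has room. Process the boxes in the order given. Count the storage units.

storage unit 1: place B1 (35 ft³), 65 ft³ left
storage unit 1: place B2 (30 ft³), 35 ft³ left
storage unit 2: place B3 (83 ft³), 17 ft³ left
storage unit 3: place B4 (84 ft³), 16 ft³ left
storage unit 4: place B5 (49 ft³), 51 ft³ left
storage unit 5: place B6 (54 ft³), 46 ft³ left
storage unit 4: place B7 (28 ft³), 23 ft³ left
storage unit 6: place B8 (97 ft³), 3 ft³ left
storage unit 7: place B9 (81 ft³), 19 ft³ left
storage unit 5: place B10 (23 ft³), 23 ft³ left
storage unit 8: place B11 (51 ft³), 49 ft³ left
storage unit 9: place B12 (58 ft³), 42 ft³ left
storage unit 8: place B13 (24 ft³), 25 ft³ left
storage unit 9: place B14 (26 ft³), 16 ft³ left
storage unit 10: place B15 (94 ft³), 6 ft³ left
storage unit 11: place B16 (92 ft³), 8 ft³ left
Final storage units: [35,30] [83] [84] [49,28] [54,23] [97] [81] [51,24] [58,26] [94] [92].

11 storage units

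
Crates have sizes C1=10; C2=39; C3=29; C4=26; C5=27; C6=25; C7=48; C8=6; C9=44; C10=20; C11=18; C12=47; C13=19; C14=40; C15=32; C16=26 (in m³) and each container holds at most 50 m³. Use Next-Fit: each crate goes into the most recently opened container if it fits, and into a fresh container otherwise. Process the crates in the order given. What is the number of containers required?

13 containers

container 1: place C1 (10 m³), 40 m³ left
container 1: place C2 (39 m³), 1 m³ left
container 2: place C3 (29 m³), 21 m³ left
container 3: place C4 (26 m³), 24 m³ left
container 4: place C5 (27 m³), 23 m³ left
container 5: place C6 (25 m³), 25 m³ left
container 6: place C7 (48 m³), 2 m³ left
container 7: place C8 (6 m³), 44 m³ left
container 7: place C9 (44 m³), 0 m³ left
container 8: place C10 (20 m³), 30 m³ left
container 8: place C11 (18 m³), 12 m³ left
container 9: place C12 (47 m³), 3 m³ left
container 10: place C13 (19 m³), 31 m³ left
container 11: place C14 (40 m³), 10 m³ left
container 12: place C15 (32 m³), 18 m³ left
container 13: place C16 (26 m³), 24 m³ left
Final containers: [10,39] [29] [26] [27] [25] [48] [6,44] [20,18] [47] [19] [40] [32] [26].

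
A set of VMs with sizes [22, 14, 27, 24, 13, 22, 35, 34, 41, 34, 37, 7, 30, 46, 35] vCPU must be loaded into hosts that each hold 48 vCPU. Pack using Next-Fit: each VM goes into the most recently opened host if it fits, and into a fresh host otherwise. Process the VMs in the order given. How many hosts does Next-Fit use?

22 vCPU → host 1 (remaining 26 vCPU)
14 vCPU → host 1 (remaining 12 vCPU)
27 vCPU → host 2 (remaining 21 vCPU)
24 vCPU → host 3 (remaining 24 vCPU)
13 vCPU → host 3 (remaining 11 vCPU)
22 vCPU → host 4 (remaining 26 vCPU)
35 vCPU → host 5 (remaining 13 vCPU)
34 vCPU → host 6 (remaining 14 vCPU)
41 vCPU → host 7 (remaining 7 vCPU)
34 vCPU → host 8 (remaining 14 vCPU)
37 vCPU → host 9 (remaining 11 vCPU)
7 vCPU → host 9 (remaining 4 vCPU)
30 vCPU → host 10 (remaining 18 vCPU)
46 vCPU → host 11 (remaining 2 vCPU)
35 vCPU → host 12 (remaining 13 vCPU)

12 hosts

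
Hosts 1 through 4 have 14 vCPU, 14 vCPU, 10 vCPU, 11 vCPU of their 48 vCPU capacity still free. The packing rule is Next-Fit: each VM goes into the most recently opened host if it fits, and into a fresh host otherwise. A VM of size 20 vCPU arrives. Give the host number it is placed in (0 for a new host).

0

Next-Fit only looks at host 4, which has 11 vCPU free.
20 vCPU does not fit, so a new host is opened.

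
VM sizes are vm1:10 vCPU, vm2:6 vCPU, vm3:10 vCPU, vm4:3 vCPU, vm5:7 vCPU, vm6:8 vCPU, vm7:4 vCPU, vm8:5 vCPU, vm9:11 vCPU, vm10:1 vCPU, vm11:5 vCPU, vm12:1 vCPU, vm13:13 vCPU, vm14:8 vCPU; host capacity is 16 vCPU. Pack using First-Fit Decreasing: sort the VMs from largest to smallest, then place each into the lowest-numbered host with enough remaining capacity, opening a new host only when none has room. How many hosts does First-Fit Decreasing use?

Sorted descending: 13, 11, 10, 10, 8, 8, 7, 6, 5, 5, 4, 3, 1, 1.
host 1: place 13 vCPU, 3 vCPU left
host 2: place 11 vCPU, 5 vCPU left
host 3: place 10 vCPU, 6 vCPU left
host 4: place 10 vCPU, 6 vCPU left
host 5: place 8 vCPU, 8 vCPU left
host 5: place 8 vCPU, 0 vCPU left
host 6: place 7 vCPU, 9 vCPU left
host 3: place 6 vCPU, 0 vCPU left
host 2: place 5 vCPU, 0 vCPU left
host 4: place 5 vCPU, 1 vCPU left
host 6: place 4 vCPU, 5 vCPU left
host 1: place 3 vCPU, 0 vCPU left
host 4: place 1 vCPU, 0 vCPU left
host 6: place 1 vCPU, 4 vCPU left
Final hosts: [13,3] [11,5] [10,6] [10,5,1] [8,8] [7,4,1].

6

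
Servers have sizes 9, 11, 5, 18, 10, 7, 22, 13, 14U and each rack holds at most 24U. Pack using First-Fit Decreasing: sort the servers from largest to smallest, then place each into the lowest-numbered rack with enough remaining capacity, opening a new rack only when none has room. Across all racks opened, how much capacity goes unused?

Sorted descending: 22, 18, 14, 13, 11, 10, 9, 7, 5.
Put 22U in rack 1; 2U remain.
Put 18U in rack 2; 6U remain.
Put 14U in rack 3; 10U remain.
Put 13U in rack 4; 11U remain.
Put 11U in rack 4; 0U remain.
Put 10U in rack 3; 0U remain.
Put 9U in rack 5; 15U remain.
Put 7U in rack 5; 8U remain.
Put 5U in rack 2; 1U remain.
5 racks × 24U = 120U; used 109U; unused 11U.

11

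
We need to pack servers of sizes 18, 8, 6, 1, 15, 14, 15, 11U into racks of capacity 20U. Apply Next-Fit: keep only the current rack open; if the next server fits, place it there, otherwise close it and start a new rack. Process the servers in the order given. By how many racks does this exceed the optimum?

1

Next-Fit: [18] [8,6,1] [15] [14] [15] [11] → 6 racks.
Total size 88U; any packing needs at least ⌈88/20⌉ = 5 racks.
An optimal packing achieves that bound: [18,1] [15] [15] [14,6] [11,8] → 5 racks.
Excess: 6 − 5 = 1.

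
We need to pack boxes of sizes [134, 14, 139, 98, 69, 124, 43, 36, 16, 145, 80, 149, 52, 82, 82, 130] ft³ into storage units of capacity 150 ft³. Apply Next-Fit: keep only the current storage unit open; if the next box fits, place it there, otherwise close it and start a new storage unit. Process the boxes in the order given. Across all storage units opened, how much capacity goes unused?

407

134 ft³ → storage unit 1 (remaining 16 ft³)
14 ft³ → storage unit 1 (remaining 2 ft³)
139 ft³ → storage unit 2 (remaining 11 ft³)
98 ft³ → storage unit 3 (remaining 52 ft³)
69 ft³ → storage unit 4 (remaining 81 ft³)
124 ft³ → storage unit 5 (remaining 26 ft³)
43 ft³ → storage unit 6 (remaining 107 ft³)
36 ft³ → storage unit 6 (remaining 71 ft³)
16 ft³ → storage unit 6 (remaining 55 ft³)
145 ft³ → storage unit 7 (remaining 5 ft³)
80 ft³ → storage unit 8 (remaining 70 ft³)
149 ft³ → storage unit 9 (remaining 1 ft³)
52 ft³ → storage unit 10 (remaining 98 ft³)
82 ft³ → storage unit 10 (remaining 16 ft³)
82 ft³ → storage unit 11 (remaining 68 ft³)
130 ft³ → storage unit 12 (remaining 20 ft³)
12 storage units × 150 ft³ = 1800 ft³; used 1393 ft³; unused 407 ft³.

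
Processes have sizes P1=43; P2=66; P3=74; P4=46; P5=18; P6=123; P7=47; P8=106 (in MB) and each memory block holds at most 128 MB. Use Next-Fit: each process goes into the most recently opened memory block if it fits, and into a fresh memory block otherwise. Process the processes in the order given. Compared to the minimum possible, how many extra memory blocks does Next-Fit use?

1

Next-Fit: [43,66] [74,46] [18] [123] [47] [106] → 6 memory blocks.
Total size 523 MB; any packing needs at least ⌈523/128⌉ = 5 memory blocks.
An optimal packing achieves that bound: [123] [106,18] [74,47] [66,46] [43] → 5 memory blocks.
Excess: 6 − 5 = 1.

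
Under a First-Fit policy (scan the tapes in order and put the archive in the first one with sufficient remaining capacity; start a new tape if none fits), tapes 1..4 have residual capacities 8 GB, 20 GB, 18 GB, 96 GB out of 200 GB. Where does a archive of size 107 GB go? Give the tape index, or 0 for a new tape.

0

No tape has ≥ 107 GB free, so a new tape is opened.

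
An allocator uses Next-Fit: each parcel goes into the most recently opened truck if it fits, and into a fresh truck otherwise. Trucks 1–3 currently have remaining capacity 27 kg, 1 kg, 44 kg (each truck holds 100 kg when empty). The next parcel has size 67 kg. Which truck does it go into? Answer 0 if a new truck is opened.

0

Next-Fit only looks at truck 3, which has 44 kg free.
67 kg does not fit, so a new truck is opened.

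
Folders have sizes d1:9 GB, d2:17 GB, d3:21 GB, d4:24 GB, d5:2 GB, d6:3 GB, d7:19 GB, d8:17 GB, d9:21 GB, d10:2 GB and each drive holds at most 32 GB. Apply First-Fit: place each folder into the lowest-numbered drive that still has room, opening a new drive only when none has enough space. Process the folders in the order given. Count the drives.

Put d1 (9 GB) in drive 1; 23 GB remain.
Put d2 (17 GB) in drive 1; 6 GB remain.
Put d3 (21 GB) in drive 2; 11 GB remain.
Put d4 (24 GB) in drive 3; 8 GB remain.
Put d5 (2 GB) in drive 1; 4 GB remain.
Put d6 (3 GB) in drive 1; 1 GB remain.
Put d7 (19 GB) in drive 4; 13 GB remain.
Put d8 (17 GB) in drive 5; 15 GB remain.
Put d9 (21 GB) in drive 6; 11 GB remain.
Put d10 (2 GB) in drive 2; 9 GB remain.

6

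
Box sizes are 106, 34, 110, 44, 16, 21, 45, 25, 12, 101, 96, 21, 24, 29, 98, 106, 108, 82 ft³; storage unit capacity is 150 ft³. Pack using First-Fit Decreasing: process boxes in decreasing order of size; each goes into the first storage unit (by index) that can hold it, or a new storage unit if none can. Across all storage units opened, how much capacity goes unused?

122

Sorted descending: 110, 108, 106, 106, 101, 98, 96, 82, 45, 44, 34, 29, 25, 24, 21, 21, 16, 12.
storage unit 1: place 110 ft³, 40 ft³ left
storage unit 2: place 108 ft³, 42 ft³ left
storage unit 3: place 106 ft³, 44 ft³ left
storage unit 4: place 106 ft³, 44 ft³ left
storage unit 5: place 101 ft³, 49 ft³ left
storage unit 6: place 98 ft³, 52 ft³ left
storage unit 7: place 96 ft³, 54 ft³ left
storage unit 8: place 82 ft³, 68 ft³ left
storage unit 5: place 45 ft³, 4 ft³ left
storage unit 3: place 44 ft³, 0 ft³ left
storage unit 1: place 34 ft³, 6 ft³ left
storage unit 2: place 29 ft³, 13 ft³ left
storage unit 4: place 25 ft³, 19 ft³ left
storage unit 6: place 24 ft³, 28 ft³ left
storage unit 6: place 21 ft³, 7 ft³ left
storage unit 7: place 21 ft³, 33 ft³ left
storage unit 4: place 16 ft³, 3 ft³ left
storage unit 2: place 12 ft³, 1 ft³ left
8 storage units × 150 ft³ = 1200 ft³; used 1078 ft³; unused 122 ft³.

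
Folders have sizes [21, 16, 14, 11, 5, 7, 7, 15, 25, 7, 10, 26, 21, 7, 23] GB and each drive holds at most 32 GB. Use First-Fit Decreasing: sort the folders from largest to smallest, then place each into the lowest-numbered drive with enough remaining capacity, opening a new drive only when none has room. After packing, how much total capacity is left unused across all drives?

Sorted descending: 26, 25, 23, 21, 21, 16, 15, 14, 11, 10, 7, 7, 7, 7, 5.
Put 26 GB in drive 1; 6 GB remain.
Put 25 GB in drive 2; 7 GB remain.
Put 23 GB in drive 3; 9 GB remain.
Put 21 GB in drive 4; 11 GB remain.
Put 21 GB in drive 5; 11 GB remain.
Put 16 GB in drive 6; 16 GB remain.
Put 15 GB in drive 6; 1 GB remain.
Put 14 GB in drive 7; 18 GB remain.
Put 11 GB in drive 4; 0 GB remain.
Put 10 GB in drive 5; 1 GB remain.
Put 7 GB in drive 2; 0 GB remain.
Put 7 GB in drive 3; 2 GB remain.
Put 7 GB in drive 7; 11 GB remain.
Put 7 GB in drive 7; 4 GB remain.
Put 5 GB in drive 1; 1 GB remain.
7 drives × 32 GB = 224 GB; used 215 GB; unused 9 GB.

9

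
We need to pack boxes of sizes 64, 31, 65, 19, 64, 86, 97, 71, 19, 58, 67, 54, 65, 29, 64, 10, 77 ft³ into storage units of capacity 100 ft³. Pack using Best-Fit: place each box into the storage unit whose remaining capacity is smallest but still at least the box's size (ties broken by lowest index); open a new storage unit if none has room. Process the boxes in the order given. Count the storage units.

Put 64 ft³ in storage unit 1; 36 ft³ remain.
Put 31 ft³ in storage unit 1; 5 ft³ remain.
Put 65 ft³ in storage unit 2; 35 ft³ remain.
Put 19 ft³ in storage unit 2; 16 ft³ remain.
Put 64 ft³ in storage unit 3; 36 ft³ remain.
Put 86 ft³ in storage unit 4; 14 ft³ remain.
Put 97 ft³ in storage unit 5; 3 ft³ remain.
Put 71 ft³ in storage unit 6; 29 ft³ remain.
Put 19 ft³ in storage unit 6; 10 ft³ remain.
Put 58 ft³ in storage unit 7; 42 ft³ remain.
Put 67 ft³ in storage unit 8; 33 ft³ remain.
Put 54 ft³ in storage unit 9; 46 ft³ remain.
Put 65 ft³ in storage unit 10; 35 ft³ remain.
Put 29 ft³ in storage unit 8; 4 ft³ remain.
Put 64 ft³ in storage unit 11; 36 ft³ remain.
Put 10 ft³ in storage unit 6; 0 ft³ remain.
Put 77 ft³ in storage unit 12; 23 ft³ remain.
Final storage units: [64,31] [65,19] [64] [86] [97] [71,19,10] [58] [67,29] [54] [65] [64] [77].

12 storage units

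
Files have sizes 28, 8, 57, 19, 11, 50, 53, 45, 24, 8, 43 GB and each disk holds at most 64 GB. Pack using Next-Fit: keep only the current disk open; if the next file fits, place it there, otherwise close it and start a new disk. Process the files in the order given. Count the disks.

28 GB → disk 1 (remaining 36 GB)
8 GB → disk 1 (remaining 28 GB)
57 GB → disk 2 (remaining 7 GB)
19 GB → disk 3 (remaining 45 GB)
11 GB → disk 3 (remaining 34 GB)
50 GB → disk 4 (remaining 14 GB)
53 GB → disk 5 (remaining 11 GB)
45 GB → disk 6 (remaining 19 GB)
24 GB → disk 7 (remaining 40 GB)
8 GB → disk 7 (remaining 32 GB)
43 GB → disk 8 (remaining 21 GB)

8 disks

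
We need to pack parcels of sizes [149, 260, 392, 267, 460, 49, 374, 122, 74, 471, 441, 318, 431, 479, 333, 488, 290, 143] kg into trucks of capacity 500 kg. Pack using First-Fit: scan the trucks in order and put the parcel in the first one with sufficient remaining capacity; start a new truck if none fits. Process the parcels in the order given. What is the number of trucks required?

13

truck 1: place 149 kg, 351 kg left
truck 1: place 260 kg, 91 kg left
truck 2: place 392 kg, 108 kg left
truck 3: place 267 kg, 233 kg left
truck 4: place 460 kg, 40 kg left
truck 1: place 49 kg, 42 kg left
truck 5: place 374 kg, 126 kg left
truck 3: place 122 kg, 111 kg left
truck 2: place 74 kg, 34 kg left
truck 6: place 471 kg, 29 kg left
truck 7: place 441 kg, 59 kg left
truck 8: place 318 kg, 182 kg left
truck 9: place 431 kg, 69 kg left
truck 10: place 479 kg, 21 kg left
truck 11: place 333 kg, 167 kg left
truck 12: place 488 kg, 12 kg left
truck 13: place 290 kg, 210 kg left
truck 8: place 143 kg, 39 kg left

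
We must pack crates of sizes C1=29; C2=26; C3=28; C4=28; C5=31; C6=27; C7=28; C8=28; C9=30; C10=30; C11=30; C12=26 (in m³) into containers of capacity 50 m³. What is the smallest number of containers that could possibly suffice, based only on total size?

7

Total size = 29 + 26 + 28 + 28 + 31 + 27 + 28 + 28 + 30 + 30 + 30 + 26 = 341 m³.
⌈341 / 50⌉ = 7.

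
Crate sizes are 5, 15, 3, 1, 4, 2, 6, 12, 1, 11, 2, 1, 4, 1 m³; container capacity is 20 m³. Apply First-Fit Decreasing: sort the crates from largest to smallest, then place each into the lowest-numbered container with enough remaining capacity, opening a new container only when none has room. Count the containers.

4

Sorted descending: 15, 12, 11, 6, 5, 4, 4, 3, 2, 2, 1, 1, 1, 1.
15 m³ → container 1 (remaining 5 m³)
12 m³ → container 2 (remaining 8 m³)
11 m³ → container 3 (remaining 9 m³)
6 m³ → container 2 (remaining 2 m³)
5 m³ → container 1 (remaining 0 m³)
4 m³ → container 3 (remaining 5 m³)
4 m³ → container 3 (remaining 1 m³)
3 m³ → container 4 (remaining 17 m³)
2 m³ → container 2 (remaining 0 m³)
2 m³ → container 4 (remaining 15 m³)
1 m³ → container 3 (remaining 0 m³)
1 m³ → container 4 (remaining 14 m³)
1 m³ → container 4 (remaining 13 m³)
1 m³ → container 4 (remaining 12 m³)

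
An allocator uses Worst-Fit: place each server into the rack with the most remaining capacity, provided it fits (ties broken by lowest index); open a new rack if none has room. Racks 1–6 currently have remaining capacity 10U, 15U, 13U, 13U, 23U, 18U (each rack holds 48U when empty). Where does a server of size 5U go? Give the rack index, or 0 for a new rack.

Racks with room: rack 1 (10U), rack 2 (15U), rack 3 (13U), rack 4 (13U), rack 5 (23U), rack 6 (18U).
Most room is rack 5 with 23U free.

5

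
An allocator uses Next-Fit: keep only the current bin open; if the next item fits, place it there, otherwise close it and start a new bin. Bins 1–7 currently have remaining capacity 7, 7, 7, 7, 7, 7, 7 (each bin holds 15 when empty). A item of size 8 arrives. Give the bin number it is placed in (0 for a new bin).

Next-Fit only looks at bin 7, which has 7 free.
8 does not fit, so a new bin is opened.

0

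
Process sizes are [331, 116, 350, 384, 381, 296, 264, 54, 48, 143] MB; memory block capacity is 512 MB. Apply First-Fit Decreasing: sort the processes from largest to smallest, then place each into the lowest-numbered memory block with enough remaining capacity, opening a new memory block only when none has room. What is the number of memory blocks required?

6 memory blocks

Sorted descending: 384, 381, 350, 331, 296, 264, 143, 116, 54, 48.
Put 384 MB in memory block 1; 128 MB remain.
Put 381 MB in memory block 2; 131 MB remain.
Put 350 MB in memory block 3; 162 MB remain.
Put 331 MB in memory block 4; 181 MB remain.
Put 296 MB in memory block 5; 216 MB remain.
Put 264 MB in memory block 6; 248 MB remain.
Put 143 MB in memory block 3; 19 MB remain.
Put 116 MB in memory block 1; 12 MB remain.
Put 54 MB in memory block 2; 77 MB remain.
Put 48 MB in memory block 2; 29 MB remain.
Final memory blocks: [384,116] [381,54,48] [350,143] [331] [296] [264].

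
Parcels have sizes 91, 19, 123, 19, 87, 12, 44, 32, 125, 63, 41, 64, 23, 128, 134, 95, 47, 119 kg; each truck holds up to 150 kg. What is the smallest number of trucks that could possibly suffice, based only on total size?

9

Total size = 91 + 19 + 123 + 19 + 87 + 12 + 44 + 32 + 125 + 63 + 41 + 64 + 23 + 128 + 134 + 95 + 47 + 119 = 1266 kg.
⌈1266 / 150⌉ = 9.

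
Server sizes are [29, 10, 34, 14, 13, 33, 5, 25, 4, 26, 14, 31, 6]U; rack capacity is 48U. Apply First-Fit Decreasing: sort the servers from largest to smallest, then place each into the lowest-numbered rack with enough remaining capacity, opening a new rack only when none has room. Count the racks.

6 racks

Sorted descending: 34, 33, 31, 29, 26, 25, 14, 14, 13, 10, 6, 5, 4.
Put 34U in rack 1; 14U remain.
Put 33U in rack 2; 15U remain.
Put 31U in rack 3; 17U remain.
Put 29U in rack 4; 19U remain.
Put 26U in rack 5; 22U remain.
Put 25U in rack 6; 23U remain.
Put 14U in rack 1; 0U remain.
Put 14U in rack 2; 1U remain.
Put 13U in rack 3; 4U remain.
Put 10U in rack 4; 9U remain.
Put 6U in rack 4; 3U remain.
Put 5U in rack 5; 17U remain.
Put 4U in rack 3; 0U remain.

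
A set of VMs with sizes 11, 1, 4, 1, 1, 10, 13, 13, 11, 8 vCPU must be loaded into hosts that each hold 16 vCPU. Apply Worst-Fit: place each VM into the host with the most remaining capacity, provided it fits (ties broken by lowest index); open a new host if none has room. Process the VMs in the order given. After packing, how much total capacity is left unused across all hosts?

11 vCPU → host 1 (remaining 5 vCPU)
1 vCPU → host 1 (remaining 4 vCPU)
4 vCPU → host 1 (remaining 0 vCPU)
1 vCPU → host 2 (remaining 15 vCPU)
1 vCPU → host 2 (remaining 14 vCPU)
10 vCPU → host 2 (remaining 4 vCPU)
13 vCPU → host 3 (remaining 3 vCPU)
13 vCPU → host 4 (remaining 3 vCPU)
11 vCPU → host 5 (remaining 5 vCPU)
8 vCPU → host 6 (remaining 8 vCPU)
6 hosts × 16 vCPU = 96 vCPU; used 73 vCPU; unused 23 vCPU.

23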